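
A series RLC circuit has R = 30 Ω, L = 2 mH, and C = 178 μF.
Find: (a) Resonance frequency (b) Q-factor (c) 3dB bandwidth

Step 1 — Resonance condition Im(Z)=0 gives ω₀ = 1/√(LC).
Step 2 — ω₀ = 1/√(0.002·0.000178) = 1676 rad/s.
Step 3 — f₀ = ω₀/(2π) = 266.7 Hz.
Step 4 — Series Q: Q = ω₀L/R = 1676·0.002/30 = 0.1117.
Step 5 — 3dB bandwidth: Δω = ω₀/Q = 1.5e+04 rad/s; BW = Δω/(2π) = 2387 Hz.

(a) f₀ = 266.7 Hz  (b) Q = 0.1117  (c) BW = 2387 Hz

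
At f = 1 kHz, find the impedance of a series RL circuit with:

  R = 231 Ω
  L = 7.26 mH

Step 1 — Angular frequency: ω = 2π·f = 2π·1000 = 6283 rad/s.
Step 2 — Component impedances:
  R: Z = R = 231 Ω
  L: Z = jωL = j·6283·0.00726 = 0 + j45.62 Ω
Step 3 — Series combination: Z_total = R + L = 231 + j45.62 Ω = 235.5∠11.2° Ω.

Z = 231 + j45.62 Ω = 235.5∠11.2° Ω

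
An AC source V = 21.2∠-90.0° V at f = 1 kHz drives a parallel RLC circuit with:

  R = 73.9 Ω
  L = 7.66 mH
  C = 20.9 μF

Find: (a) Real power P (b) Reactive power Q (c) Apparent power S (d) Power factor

Step 1 — Angular frequency: ω = 2π·f = 2π·1000 = 6283 rad/s.
Step 2 — Component impedances:
  R: Z = R = 73.9 Ω
  L: Z = jωL = j·6283·0.00766 = 0 + j48.13 Ω
  C: Z = 1/(jωC) = -j/(ω·C) = 0 - j7.615 Ω
Step 3 — Parallel combination: 1/Z_total = 1/R + 1/L + 1/C; Z_total = 1.091 - j8.913 Ω = 8.979∠-83.0° Ω.
Step 4 — Source phasor: V = 21.2∠-90.0° V = 0 - j21.2 V.
Step 5 — Current: I = V / Z = 2.343 - j0.2869 A = 2.361∠-7.0° A.
Step 6 — Complex power: S = V·I* = 6.082 - j49.68 VA.
Step 7 — Real power: P = Re(S) = 6.082 W.
Step 8 — Reactive power: Q = Im(S) = -49.68 VAR.
Step 9 — Apparent power: |S| = 50.05 VA.
Step 10 — Power factor: PF = P/|S| = 0.1215 (leading).

(a) P = 6.082 W  (b) Q = -49.68 VAR  (c) S = 50.05 VA  (d) PF = 0.1215 (leading)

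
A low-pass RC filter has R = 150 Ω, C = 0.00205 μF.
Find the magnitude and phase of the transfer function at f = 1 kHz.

Step 1 — Angular frequency: ω = 2π·1000 = 6283 rad/s.
Step 2 — Transfer function: H(jω) = 1/(1 + jωRC).
Step 3 — Denominator: 1 + jωRC = 1 + j·6283·150·2.05e-09 = 1 + j0.001932.
Step 4 — H = 1 - j0.001932.
Step 5 — Magnitude: |H| = 1 (-0.0 dB); phase: φ = -0.1°.

|H| = 1 (-0.0 dB), φ = -0.1°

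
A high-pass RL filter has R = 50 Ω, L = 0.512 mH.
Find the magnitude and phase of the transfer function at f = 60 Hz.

Step 1 — Angular frequency: ω = 2π·60 = 377 rad/s.
Step 2 — Transfer function: H(jω) = jωL/(R + jωL).
Step 3 — Numerator jωL = j·0.193; denominator R + jωL = 50 + j0.193.
Step 4 — H = 1.49e-05 + j0.00386.
Step 5 — Magnitude: |H| = 0.00386 (-48.3 dB); phase: φ = 89.8°.

|H| = 0.00386 (-48.3 dB), φ = 89.8°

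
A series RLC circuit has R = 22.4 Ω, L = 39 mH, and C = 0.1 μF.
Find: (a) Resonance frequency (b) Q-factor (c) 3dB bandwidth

Step 1 — Resonance condition Im(Z)=0 gives ω₀ = 1/√(LC).
Step 2 — ω₀ = 1/√(0.039·1e-07) = 1.601e+04 rad/s.
Step 3 — f₀ = ω₀/(2π) = 2549 Hz.
Step 4 — Series Q: Q = ω₀L/R = 1.601e+04·0.039/22.4 = 27.88.
Step 5 — 3dB bandwidth: Δω = ω₀/Q = 574.4 rad/s; BW = Δω/(2π) = 91.41 Hz.

(a) f₀ = 2549 Hz  (b) Q = 27.88  (c) BW = 91.41 Hz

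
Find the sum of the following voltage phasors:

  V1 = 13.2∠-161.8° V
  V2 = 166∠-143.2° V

Step 1 — Convert each phasor to rectangular form:
  V1 = 13.2·(cos(-161.8°) + j·sin(-161.8°)) = -12.54 - j4.123 V
  V2 = 166·(cos(-143.2°) + j·sin(-143.2°)) = -132.9 - j99.44 V
Step 2 — Sum components: V_total = -145.5 - j103.6 V.
Step 3 — Convert to polar: |V_total| = 178.6 V, ∠V_total = -144.6°.

V_total = 178.6∠-144.6° V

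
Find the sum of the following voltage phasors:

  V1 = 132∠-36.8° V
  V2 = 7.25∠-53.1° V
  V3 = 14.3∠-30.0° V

Step 1 — Convert each phasor to rectangular form:
  V1 = 132·(cos(-36.8°) + j·sin(-36.8°)) = 105.7 - j79.07 V
  V2 = 7.25·(cos(-53.1°) + j·sin(-53.1°)) = 4.353 - j5.798 V
  V3 = 14.3·(cos(-30.0°) + j·sin(-30.0°)) = 12.38 - j7.15 V
Step 2 — Sum components: V_total = 122.4 - j92.02 V.
Step 3 — Convert to polar: |V_total| = 153.2 V, ∠V_total = -36.9°.

V_total = 153.2∠-36.9° V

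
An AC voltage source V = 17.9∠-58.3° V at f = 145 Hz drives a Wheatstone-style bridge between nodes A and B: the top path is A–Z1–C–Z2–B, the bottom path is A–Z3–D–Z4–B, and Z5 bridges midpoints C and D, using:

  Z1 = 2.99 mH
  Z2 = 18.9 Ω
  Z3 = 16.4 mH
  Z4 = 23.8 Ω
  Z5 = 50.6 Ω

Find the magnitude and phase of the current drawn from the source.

Step 1 — Angular frequency: ω = 2π·f = 2π·145 = 911.1 rad/s.
Step 2 — Component impedances:
  Z1: Z = jωL = j·911.1·0.00299 = 0 + j2.724 Ω
  Z2: Z = R = 18.9 Ω
  Z3: Z = jωL = j·911.1·0.0164 = 0 + j14.94 Ω
  Z4: Z = R = 23.8 Ω
  Z5: Z = R = 50.6 Ω
Step 3 — Bridge requires nodal analysis (the Z5 bridge couples midpoints C and D, so the two paths cannot be reduced to a simple series/parallel combination). Setting node B to ground and injecting 1 A at node A, the 3-node admittance system at A, C, D solves to V_A = Z_AB = 11.24 + j3.233 Ω = 11.7∠16.0° Ω.
Step 4 — Source phasor: V = 17.9∠-58.3° V = 9.406 - j15.23 V.
Step 5 — Ohm's law: I = V / Z_total = (9.406 - j15.23) / (11.24 + j3.233) = 0.4129 - j1.473 A.
Step 6 — Convert to polar: |I| = 1.53 A, ∠I = -74.3°.

I = 1.53∠-74.3° A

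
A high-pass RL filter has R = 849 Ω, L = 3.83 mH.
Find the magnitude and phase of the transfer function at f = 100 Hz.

Step 1 — Angular frequency: ω = 2π·100 = 628.3 rad/s.
Step 2 — Transfer function: H(jω) = jωL/(R + jωL).
Step 3 — Numerator jωL = j·2.406; denominator R + jωL = 849 + j2.406.
Step 4 — H = 8.034e-06 + j0.002834.
Step 5 — Magnitude: |H| = 0.002834 (-51.0 dB); phase: φ = 89.8°.

|H| = 0.002834 (-51.0 dB), φ = 89.8°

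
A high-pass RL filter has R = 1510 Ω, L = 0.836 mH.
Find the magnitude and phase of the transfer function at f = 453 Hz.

Step 1 — Angular frequency: ω = 2π·453 = 2846 rad/s.
Step 2 — Transfer function: H(jω) = jωL/(R + jωL).
Step 3 — Numerator jωL = j·2.379; denominator R + jωL = 1510 + j2.379.
Step 4 — H = 2.483e-06 + j0.001576.
Step 5 — Magnitude: |H| = 0.001576 (-56.0 dB); phase: φ = 89.9°.

|H| = 0.001576 (-56.0 dB), φ = 89.9°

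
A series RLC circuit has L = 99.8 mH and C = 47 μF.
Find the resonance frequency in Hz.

Step 1 — Resonance condition Im(Z)=0 gives ω₀ = 1/√(LC).
Step 2 — ω₀ = 1/√(0.0998·4.7e-05) = 461.7 rad/s.
Step 3 — f₀ = ω₀/(2π) = 73.49 Hz.

f₀ = 73.49 Hz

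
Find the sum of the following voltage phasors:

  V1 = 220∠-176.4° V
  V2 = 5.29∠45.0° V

Step 1 — Convert each phasor to rectangular form:
  V1 = 220·(cos(-176.4°) + j·sin(-176.4°)) = -219.6 - j13.81 V
  V2 = 5.29·(cos(45.0°) + j·sin(45.0°)) = 3.741 + j3.741 V
Step 2 — Sum components: V_total = -215.8 - j10.07 V.
Step 3 — Convert to polar: |V_total| = 216.1 V, ∠V_total = -177.3°.

V_total = 216.1∠-177.3° V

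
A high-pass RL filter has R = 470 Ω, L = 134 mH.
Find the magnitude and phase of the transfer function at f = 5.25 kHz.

Step 1 — Angular frequency: ω = 2π·5250 = 3.299e+04 rad/s.
Step 2 — Transfer function: H(jω) = jωL/(R + jωL).
Step 3 — Numerator jωL = j·4420; denominator R + jωL = 470 + j4420.
Step 4 — H = 0.9888 + j0.1051.
Step 5 — Magnitude: |H| = 0.9944 (-0.0 dB); phase: φ = 6.1°.

|H| = 0.9944 (-0.0 dB), φ = 6.1°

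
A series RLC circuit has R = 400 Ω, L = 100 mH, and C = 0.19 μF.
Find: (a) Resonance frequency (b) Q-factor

Step 1 — Resonance condition Im(Z)=0 gives ω₀ = 1/√(LC).
Step 2 — ω₀ = 1/√(0.1·1.9e-07) = 7255 rad/s.
Step 3 — f₀ = ω₀/(2π) = 1155 Hz.
Step 4 — Series Q: Q = ω₀L/R = 7255·0.1/400 = 1.814.

(a) f₀ = 1155 Hz  (b) Q = 1.814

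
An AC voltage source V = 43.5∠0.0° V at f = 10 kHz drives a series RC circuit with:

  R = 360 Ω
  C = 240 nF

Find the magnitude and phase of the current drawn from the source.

Step 1 — Angular frequency: ω = 2π·f = 2π·1e+04 = 6.283e+04 rad/s.
Step 2 — Component impedances:
  R: Z = R = 360 Ω
  C: Z = 1/(jωC) = -j/(ω·C) = 0 - j66.31 Ω
Step 3 — Series combination: Z_total = R + C = 360 - j66.31 Ω = 366.1∠-10.4° Ω.
Step 4 — Source phasor: V = 43.5∠0.0° V = 43.5 V.
Step 5 — Ohm's law: I = V / Z_total = (43.5) / (360 - j66.31) = 0.1169 + j0.02153 A.
Step 6 — Convert to polar: |I| = 0.1188 A, ∠I = 10.4°.

I = 0.1188∠10.4° A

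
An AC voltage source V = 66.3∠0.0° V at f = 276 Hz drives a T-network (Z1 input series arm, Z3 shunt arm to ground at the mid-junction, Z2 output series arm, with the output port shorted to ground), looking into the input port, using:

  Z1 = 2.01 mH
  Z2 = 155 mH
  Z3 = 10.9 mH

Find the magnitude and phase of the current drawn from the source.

Step 1 — Angular frequency: ω = 2π·f = 2π·276 = 1734 rad/s.
Step 2 — Component impedances:
  Z1: Z = jωL = j·1734·0.00201 = 0 + j3.486 Ω
  Z2: Z = jωL = j·1734·0.155 = 0 + j268.8 Ω
  Z3: Z = jωL = j·1734·0.0109 = 0 + j18.9 Ω
Step 3 — With the output port shorted to ground, the output series arm Z2 runs from the junction to ground; the shunt arm Z3 also runs from the junction to ground. They appear in parallel: Z3 || Z2 = 0 + j17.66 Ω.
Step 4 — Series with input arm Z1: Z_in = Z1 + (Z3 || Z2) = 0 + j21.15 Ω = 21.15∠90.0° Ω.
Step 5 — Source phasor: V = 66.3∠0.0° V = 66.3 V.
Step 6 — Ohm's law: I = V / Z_total = (66.3) / (0 + j21.15) = 0 - j3.135 A.
Step 7 — Convert to polar: |I| = 3.135 A, ∠I = -90.0°.

I = 3.135∠-90.0° A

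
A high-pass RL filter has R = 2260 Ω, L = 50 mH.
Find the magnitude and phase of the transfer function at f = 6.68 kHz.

Step 1 — Angular frequency: ω = 2π·6680 = 4.197e+04 rad/s.
Step 2 — Transfer function: H(jω) = jωL/(R + jωL).
Step 3 — Numerator jωL = j·2099; denominator R + jωL = 2260 + j2099.
Step 4 — H = 0.463 + j0.4986.
Step 5 — Magnitude: |H| = 0.6805 (-3.3 dB); phase: φ = 47.1°.

|H| = 0.6805 (-3.3 dB), φ = 47.1°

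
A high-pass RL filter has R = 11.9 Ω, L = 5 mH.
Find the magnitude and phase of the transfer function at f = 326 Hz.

Step 1 — Angular frequency: ω = 2π·326 = 2048 rad/s.
Step 2 — Transfer function: H(jω) = jωL/(R + jωL).
Step 3 — Numerator jωL = j·10.24; denominator R + jωL = 11.9 + j10.24.
Step 4 — H = 0.4255 + j0.4944.
Step 5 — Magnitude: |H| = 0.6523 (-3.7 dB); phase: φ = 49.3°.

|H| = 0.6523 (-3.7 dB), φ = 49.3°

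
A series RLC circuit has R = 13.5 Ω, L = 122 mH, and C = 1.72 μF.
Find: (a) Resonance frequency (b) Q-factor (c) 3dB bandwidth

Step 1 — Resonance: ω₀ = 1/√(LC) = 1/√(0.122·1.72e-06) = 2183 rad/s.
Step 2 — f₀ = ω₀/(2π) = 347.4 Hz.
Step 3 — Series Q: Q = ω₀L/R = 2183·0.122/13.5 = 19.73.
Step 4 — Bandwidth: Δω = ω₀/Q = 110.7 rad/s; BW = Δω/(2π) = 17.61 Hz.

(a) f₀ = 347.4 Hz  (b) Q = 19.73  (c) BW = 17.61 Hz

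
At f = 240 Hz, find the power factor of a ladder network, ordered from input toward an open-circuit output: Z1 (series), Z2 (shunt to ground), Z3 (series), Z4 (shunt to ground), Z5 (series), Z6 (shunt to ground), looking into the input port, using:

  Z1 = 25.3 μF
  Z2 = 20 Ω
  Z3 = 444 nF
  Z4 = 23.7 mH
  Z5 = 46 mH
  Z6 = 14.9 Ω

Step 1 — Angular frequency: ω = 2π·f = 2π·240 = 1508 rad/s.
Step 2 — Component impedances:
  Z1: Z = 1/(jωC) = -j/(ω·C) = 0 - j26.21 Ω
  Z2: Z = R = 20 Ω
  Z3: Z = 1/(jωC) = -j/(ω·C) = 0 - j1494 Ω
  Z4: Z = jωL = j·1508·0.0237 = 0 + j35.74 Ω
  Z5: Z = jωL = j·1508·0.046 = 0 + j69.37 Ω
  Z6: Z = R = 14.9 Ω
Step 3 — Ladder network (open output): work backward from the far end, alternating series and parallel combinations. Z_in = 20 - j26.48 Ω = 33.18∠-52.9° Ω.
Step 4 — Power factor: PF = cos(φ) = Re(Z)/|Z| = 19.996/33.184 = 0.6026.
Step 5 — Type: Im(Z) = -26.48 ⇒ leading (phase φ = -52.9°).

PF = 0.6026 (leading, φ = -52.9°)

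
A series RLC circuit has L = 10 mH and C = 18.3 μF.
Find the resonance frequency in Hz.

Step 1 — Resonance condition Im(Z)=0 gives ω₀ = 1/√(LC).
Step 2 — ω₀ = 1/√(0.01·1.83e-05) = 2338 rad/s.
Step 3 — f₀ = ω₀/(2π) = 372 Hz.

f₀ = 372 Hz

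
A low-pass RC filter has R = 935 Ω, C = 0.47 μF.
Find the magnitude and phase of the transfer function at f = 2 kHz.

Step 1 — Angular frequency: ω = 2π·2000 = 1.257e+04 rad/s.
Step 2 — Transfer function: H(jω) = 1/(1 + jωRC).
Step 3 — Denominator: 1 + jωRC = 1 + j·1.257e+04·935·4.7e-07 = 1 + j5.522.
Step 4 — H = 0.03175 - j0.1753.
Step 5 — Magnitude: |H| = 0.1782 (-15.0 dB); phase: φ = -79.7°.

|H| = 0.1782 (-15.0 dB), φ = -79.7°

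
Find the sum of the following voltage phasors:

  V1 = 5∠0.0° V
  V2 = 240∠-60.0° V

Step 1 — Convert each phasor to rectangular form:
  V1 = 5·(cos(0.0°) + j·sin(0.0°)) = 5 V
  V2 = 240·(cos(-60.0°) + j·sin(-60.0°)) = 120 - j207.8 V
Step 2 — Sum components: V_total = 125 - j207.8 V.
Step 3 — Convert to polar: |V_total| = 242.5 V, ∠V_total = -59.0°.

V_total = 242.5∠-59.0° V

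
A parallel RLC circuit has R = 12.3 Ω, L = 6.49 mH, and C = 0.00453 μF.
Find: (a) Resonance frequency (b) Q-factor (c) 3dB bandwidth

Step 1 — Resonance: ω₀ = 1/√(LC) = 1/√(0.00649·4.53e-09) = 1.844e+05 rad/s.
Step 2 — f₀ = ω₀/(2π) = 2.935e+04 Hz.
Step 3 — Parallel Q: Q = R/(ω₀L) = 12.3/(1.844e+05·0.00649) = 0.01028.
Step 4 — Bandwidth: Δω = ω₀/Q = 1.795e+07 rad/s; BW = Δω/(2π) = 2.856e+06 Hz.

(a) f₀ = 2.935e+04 Hz  (b) Q = 0.01028  (c) BW = 2.856e+06 Hz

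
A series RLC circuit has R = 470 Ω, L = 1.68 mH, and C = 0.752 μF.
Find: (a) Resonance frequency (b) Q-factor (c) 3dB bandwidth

Step 1 — Resonance: ω₀ = 1/√(LC) = 1/√(0.00168·7.52e-07) = 2.813e+04 rad/s.
Step 2 — f₀ = ω₀/(2π) = 4478 Hz.
Step 3 — Series Q: Q = ω₀L/R = 2.813e+04·0.00168/470 = 0.1006.
Step 4 — Bandwidth: Δω = ω₀/Q = 2.798e+05 rad/s; BW = Δω/(2π) = 4.453e+04 Hz.

(a) f₀ = 4478 Hz  (b) Q = 0.1006  (c) BW = 4.453e+04 Hz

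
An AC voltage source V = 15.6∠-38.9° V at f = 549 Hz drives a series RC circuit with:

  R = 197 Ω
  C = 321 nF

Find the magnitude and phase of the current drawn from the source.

Step 1 — Angular frequency: ω = 2π·f = 2π·549 = 3449 rad/s.
Step 2 — Component impedances:
  R: Z = R = 197 Ω
  C: Z = 1/(jωC) = -j/(ω·C) = 0 - j903.1 Ω
Step 3 — Series combination: Z_total = R + C = 197 - j903.1 Ω = 924.4∠-77.7° Ω.
Step 4 — Source phasor: V = 15.6∠-38.9° V = 12.14 - j9.796 V.
Step 5 — Ohm's law: I = V / Z_total = (12.14 - j9.796) / (197 - j903.1) = 0.01315 + j0.01057 A.
Step 6 — Convert to polar: |I| = 0.01688 A, ∠I = 38.8°.

I = 0.01688∠38.8° A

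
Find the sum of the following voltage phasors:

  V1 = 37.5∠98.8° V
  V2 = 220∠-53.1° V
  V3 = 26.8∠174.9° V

Step 1 — Convert each phasor to rectangular form:
  V1 = 37.5·(cos(98.8°) + j·sin(98.8°)) = -5.737 + j37.06 V
  V2 = 220·(cos(-53.1°) + j·sin(-53.1°)) = 132.1 - j175.9 V
  V3 = 26.8·(cos(174.9°) + j·sin(174.9°)) = -26.69 + j2.382 V
Step 2 — Sum components: V_total = 99.66 - j136.5 V.
Step 3 — Convert to polar: |V_total| = 169 V, ∠V_total = -53.9°.

V_total = 169∠-53.9° V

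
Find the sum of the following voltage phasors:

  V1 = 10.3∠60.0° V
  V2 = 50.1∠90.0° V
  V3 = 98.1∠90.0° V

Step 1 — Convert each phasor to rectangular form:
  V1 = 10.3·(cos(60.0°) + j·sin(60.0°)) = 5.15 + j8.92 V
  V2 = 50.1·(cos(90.0°) + j·sin(90.0°)) = 0 + j50.1 V
  V3 = 98.1·(cos(90.0°) + j·sin(90.0°)) = 0 + j98.1 V
Step 2 — Sum components: V_total = 5.15 + j157.1 V.
Step 3 — Convert to polar: |V_total| = 157.2 V, ∠V_total = 88.1°.

V_total = 157.2∠88.1° V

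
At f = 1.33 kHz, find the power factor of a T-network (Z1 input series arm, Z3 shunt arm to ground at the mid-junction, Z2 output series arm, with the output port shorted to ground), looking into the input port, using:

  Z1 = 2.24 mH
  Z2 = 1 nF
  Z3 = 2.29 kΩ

Step 1 — Angular frequency: ω = 2π·f = 2π·1330 = 8357 rad/s.
Step 2 — Component impedances:
  Z1: Z = jωL = j·8357·0.00224 = 0 + j18.72 Ω
  Z2: Z = 1/(jωC) = -j/(ω·C) = 0 - j1.197e+05 Ω
  Z3: Z = R = 2290 Ω
Step 3 — With the output port shorted to ground, the output series arm Z2 runs from the junction to ground; the shunt arm Z3 also runs from the junction to ground. They appear in parallel: Z3 || Z2 = 2289 - j43.81 Ω.
Step 4 — Series with input arm Z1: Z_in = Z1 + (Z3 || Z2) = 2289 - j25.09 Ω = 2289∠-0.6° Ω.
Step 5 — Power factor: PF = cos(φ) = Re(Z)/|Z| = 2289.16/2289.3 = 0.9999.
Step 6 — Type: Im(Z) = -25.09 ⇒ leading (phase φ = -0.6°).

PF = 0.9999 (leading, φ = -0.6°)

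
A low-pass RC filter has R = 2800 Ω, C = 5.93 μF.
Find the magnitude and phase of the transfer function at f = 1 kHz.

Step 1 — Angular frequency: ω = 2π·1000 = 6283 rad/s.
Step 2 — Transfer function: H(jω) = 1/(1 + jωRC).
Step 3 — Denominator: 1 + jωRC = 1 + j·6283·2800·5.93e-06 = 1 + j104.3.
Step 4 — H = 9.187e-05 - j0.009584.
Step 5 — Magnitude: |H| = 0.009585 (-40.4 dB); phase: φ = -89.5°.

|H| = 0.009585 (-40.4 dB), φ = -89.5°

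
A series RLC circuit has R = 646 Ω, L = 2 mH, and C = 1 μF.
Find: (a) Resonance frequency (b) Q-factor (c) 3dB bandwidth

Step 1 — Resonance condition Im(Z)=0 gives ω₀ = 1/√(LC).
Step 2 — ω₀ = 1/√(0.002·1e-06) = 2.236e+04 rad/s.
Step 3 — f₀ = ω₀/(2π) = 3559 Hz.
Step 4 — Series Q: Q = ω₀L/R = 2.236e+04·0.002/646 = 0.06923.
Step 5 — 3dB bandwidth: Δω = ω₀/Q = 3.23e+05 rad/s; BW = Δω/(2π) = 5.141e+04 Hz.

(a) f₀ = 3559 Hz  (b) Q = 0.06923  (c) BW = 5.141e+04 Hz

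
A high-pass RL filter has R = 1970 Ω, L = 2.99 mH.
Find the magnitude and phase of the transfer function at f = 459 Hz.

Step 1 — Angular frequency: ω = 2π·459 = 2884 rad/s.
Step 2 — Transfer function: H(jω) = jωL/(R + jωL).
Step 3 — Numerator jωL = j·8.623; denominator R + jωL = 1970 + j8.623.
Step 4 — H = 1.916e-05 + j0.004377.
Step 5 — Magnitude: |H| = 0.004377 (-47.2 dB); phase: φ = 89.7°.

|H| = 0.004377 (-47.2 dB), φ = 89.7°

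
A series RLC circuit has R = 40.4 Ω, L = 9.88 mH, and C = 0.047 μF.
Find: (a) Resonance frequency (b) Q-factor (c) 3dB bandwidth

Step 1 — Resonance condition Im(Z)=0 gives ω₀ = 1/√(LC).
Step 2 — ω₀ = 1/√(0.00988·4.7e-08) = 4.641e+04 rad/s.
Step 3 — f₀ = ω₀/(2π) = 7386 Hz.
Step 4 — Series Q: Q = ω₀L/R = 4.641e+04·0.00988/40.4 = 11.35.
Step 5 — 3dB bandwidth: Δω = ω₀/Q = 4089 rad/s; BW = Δω/(2π) = 650.8 Hz.

(a) f₀ = 7386 Hz  (b) Q = 11.35  (c) BW = 650.8 Hz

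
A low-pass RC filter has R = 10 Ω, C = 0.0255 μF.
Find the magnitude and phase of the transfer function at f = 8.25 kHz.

Step 1 — Angular frequency: ω = 2π·8250 = 5.184e+04 rad/s.
Step 2 — Transfer function: H(jω) = 1/(1 + jωRC).
Step 3 — Denominator: 1 + jωRC = 1 + j·5.184e+04·10·2.55e-08 = 1 + j0.01322.
Step 4 — H = 0.9998 - j0.01322.
Step 5 — Magnitude: |H| = 0.9999 (-0.0 dB); phase: φ = -0.8°.

|H| = 0.9999 (-0.0 dB), φ = -0.8°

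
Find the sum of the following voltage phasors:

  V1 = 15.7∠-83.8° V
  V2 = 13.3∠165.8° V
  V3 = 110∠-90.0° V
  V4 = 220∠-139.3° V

Step 1 — Convert each phasor to rectangular form:
  V1 = 15.7·(cos(-83.8°) + j·sin(-83.8°)) = 1.696 - j15.61 V
  V2 = 13.3·(cos(165.8°) + j·sin(165.8°)) = -12.89 + j3.263 V
  V3 = 110·(cos(-90.0°) + j·sin(-90.0°)) = 0 - j110 V
  V4 = 220·(cos(-139.3°) + j·sin(-139.3°)) = -166.8 - j143.5 V
Step 2 — Sum components: V_total = -178 - j265.8 V.
Step 3 — Convert to polar: |V_total| = 319.9 V, ∠V_total = -123.8°.

V_total = 319.9∠-123.8° V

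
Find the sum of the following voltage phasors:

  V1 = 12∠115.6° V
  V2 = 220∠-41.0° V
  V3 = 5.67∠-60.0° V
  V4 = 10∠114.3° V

Step 1 — Convert each phasor to rectangular form:
  V1 = 12·(cos(115.6°) + j·sin(115.6°)) = -5.185 + j10.82 V
  V2 = 220·(cos(-41.0°) + j·sin(-41.0°)) = 166 - j144.3 V
  V3 = 5.67·(cos(-60.0°) + j·sin(-60.0°)) = 2.835 - j4.91 V
  V4 = 10·(cos(114.3°) + j·sin(114.3°)) = -4.115 + j9.114 V
Step 2 — Sum components: V_total = 159.6 - j129.3 V.
Step 3 — Convert to polar: |V_total| = 205.4 V, ∠V_total = -39.0°.

V_total = 205.4∠-39.0° V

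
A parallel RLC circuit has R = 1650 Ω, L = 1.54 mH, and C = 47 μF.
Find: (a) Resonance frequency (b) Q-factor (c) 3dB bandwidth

Step 1 — Resonance: ω₀ = 1/√(LC) = 1/√(0.00154·4.7e-05) = 3717 rad/s.
Step 2 — f₀ = ω₀/(2π) = 591.6 Hz.
Step 3 — Parallel Q: Q = R/(ω₀L) = 1650/(3717·0.00154) = 288.3.
Step 4 — Bandwidth: Δω = ω₀/Q = 12.89 rad/s; BW = Δω/(2π) = 2.052 Hz.

(a) f₀ = 591.6 Hz  (b) Q = 288.3  (c) BW = 2.052 Hz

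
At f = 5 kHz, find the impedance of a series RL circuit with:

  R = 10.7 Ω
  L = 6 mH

Step 1 — Angular frequency: ω = 2π·f = 2π·5000 = 3.142e+04 rad/s.
Step 2 — Component impedances:
  R: Z = R = 10.7 Ω
  L: Z = jωL = j·3.142e+04·0.006 = 0 + j188.5 Ω
Step 3 — Series combination: Z_total = R + L = 10.7 + j188.5 Ω = 188.8∠86.8° Ω.

Z = 10.7 + j188.5 Ω = 188.8∠86.8° Ω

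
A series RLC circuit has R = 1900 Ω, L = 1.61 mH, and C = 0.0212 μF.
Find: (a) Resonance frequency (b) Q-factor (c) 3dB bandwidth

Step 1 — Resonance condition Im(Z)=0 gives ω₀ = 1/√(LC).
Step 2 — ω₀ = 1/√(0.00161·2.12e-08) = 1.712e+05 rad/s.
Step 3 — f₀ = ω₀/(2π) = 2.724e+04 Hz.
Step 4 — Series Q: Q = ω₀L/R = 1.712e+05·0.00161/1900 = 0.145.
Step 5 — 3dB bandwidth: Δω = ω₀/Q = 1.18e+06 rad/s; BW = Δω/(2π) = 1.878e+05 Hz.

(a) f₀ = 2.724e+04 Hz  (b) Q = 0.145  (c) BW = 1.878e+05 Hz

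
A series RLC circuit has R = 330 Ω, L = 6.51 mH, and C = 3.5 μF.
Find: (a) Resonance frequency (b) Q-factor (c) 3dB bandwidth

Step 1 — Resonance: ω₀ = 1/√(LC) = 1/√(0.00651·3.5e-06) = 6625 rad/s.
Step 2 — f₀ = ω₀/(2π) = 1054 Hz.
Step 3 — Series Q: Q = ω₀L/R = 6625·0.00651/330 = 0.1307.
Step 4 — Bandwidth: Δω = ω₀/Q = 5.069e+04 rad/s; BW = Δω/(2π) = 8068 Hz.

(a) f₀ = 1054 Hz  (b) Q = 0.1307  (c) BW = 8068 Hz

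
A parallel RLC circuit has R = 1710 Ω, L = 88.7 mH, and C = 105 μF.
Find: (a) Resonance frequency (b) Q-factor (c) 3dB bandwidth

Step 1 — Resonance: ω₀ = 1/√(LC) = 1/√(0.0887·0.000105) = 327.7 rad/s.
Step 2 — f₀ = ω₀/(2π) = 52.15 Hz.
Step 3 — Parallel Q: Q = R/(ω₀L) = 1710/(327.7·0.0887) = 58.83.
Step 4 — Bandwidth: Δω = ω₀/Q = 5.569 rad/s; BW = Δω/(2π) = 0.8864 Hz.

(a) f₀ = 52.15 Hz  (b) Q = 58.83  (c) BW = 0.8864 Hz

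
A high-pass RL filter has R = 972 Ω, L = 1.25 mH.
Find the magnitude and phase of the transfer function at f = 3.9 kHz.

Step 1 — Angular frequency: ω = 2π·3900 = 2.45e+04 rad/s.
Step 2 — Transfer function: H(jω) = jωL/(R + jωL).
Step 3 — Numerator jωL = j·30.63; denominator R + jωL = 972 + j30.63.
Step 4 — H = 0.0009921 + j0.03148.
Step 5 — Magnitude: |H| = 0.0315 (-30.0 dB); phase: φ = 88.2°.

|H| = 0.0315 (-30.0 dB), φ = 88.2°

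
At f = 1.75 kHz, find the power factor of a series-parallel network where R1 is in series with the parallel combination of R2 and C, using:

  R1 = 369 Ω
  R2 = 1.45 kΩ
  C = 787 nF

Step 1 — Angular frequency: ω = 2π·f = 2π·1750 = 1.1e+04 rad/s.
Step 2 — Component impedances:
  R1: Z = R = 369 Ω
  R2: Z = R = 1450 Ω
  C: Z = 1/(jωC) = -j/(ω·C) = 0 - j115.6 Ω
Step 3 — Parallel branch: R2 || C = 1/(1/R2 + 1/C) = 9.152 - j114.8 Ω.
Step 4 — Series with R1: Z_total = R1 + (R2 || C) = 378.2 - j114.8 Ω = 395.2∠-16.9° Ω.
Step 5 — Power factor: PF = cos(φ) = Re(Z)/|Z| = 378.15/395.2 = 0.9569.
Step 6 — Type: Im(Z) = -114.8 ⇒ leading (phase φ = -16.9°).

PF = 0.9569 (leading, φ = -16.9°)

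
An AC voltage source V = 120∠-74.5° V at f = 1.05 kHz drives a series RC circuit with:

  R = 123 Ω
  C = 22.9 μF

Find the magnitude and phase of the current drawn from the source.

Step 1 — Angular frequency: ω = 2π·f = 2π·1050 = 6597 rad/s.
Step 2 — Component impedances:
  R: Z = R = 123 Ω
  C: Z = 1/(jωC) = -j/(ω·C) = 0 - j6.619 Ω
Step 3 — Series combination: Z_total = R + C = 123 - j6.619 Ω = 123.2∠-3.1° Ω.
Step 4 — Source phasor: V = 120∠-74.5° V = 32.07 - j115.6 V.
Step 5 — Ohm's law: I = V / Z_total = (32.07 - j115.6) / (123 - j6.619) = 0.3104 - j0.9234 A.
Step 6 — Convert to polar: |I| = 0.9742 A, ∠I = -71.4°.

I = 0.9742∠-71.4° A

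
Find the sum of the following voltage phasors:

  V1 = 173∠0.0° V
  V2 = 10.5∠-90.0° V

Step 1 — Convert each phasor to rectangular form:
  V1 = 173·(cos(0.0°) + j·sin(0.0°)) = 173 V
  V2 = 10.5·(cos(-90.0°) + j·sin(-90.0°)) = 0 - j10.5 V
Step 2 — Sum components: V_total = 173 - j10.5 V.
Step 3 — Convert to polar: |V_total| = 173.3 V, ∠V_total = -3.5°.

V_total = 173.3∠-3.5° V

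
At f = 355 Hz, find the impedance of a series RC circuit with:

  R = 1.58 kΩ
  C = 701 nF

Step 1 — Angular frequency: ω = 2π·f = 2π·355 = 2231 rad/s.
Step 2 — Component impedances:
  R: Z = R = 1580 Ω
  C: Z = 1/(jωC) = -j/(ω·C) = 0 - j639.5 Ω
Step 3 — Series combination: Z_total = R + C = 1580 - j639.5 Ω = 1705∠-22.0° Ω.

Z = 1580 - j639.5 Ω = 1705∠-22.0° Ω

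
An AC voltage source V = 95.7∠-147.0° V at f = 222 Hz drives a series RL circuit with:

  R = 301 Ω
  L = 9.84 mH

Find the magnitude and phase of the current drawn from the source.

Step 1 — Angular frequency: ω = 2π·f = 2π·222 = 1395 rad/s.
Step 2 — Component impedances:
  R: Z = R = 301 Ω
  L: Z = jωL = j·1395·0.00984 = 0 + j13.73 Ω
Step 3 — Series combination: Z_total = R + L = 301 + j13.73 Ω = 301.3∠2.6° Ω.
Step 4 — Source phasor: V = 95.7∠-147.0° V = -80.26 - j52.12 V.
Step 5 — Ohm's law: I = V / Z_total = (-80.26 - j52.12) / (301 + j13.73) = -0.274 - j0.1607 A.
Step 6 — Convert to polar: |I| = 0.3176 A, ∠I = -149.6°.

I = 0.3176∠-149.6° A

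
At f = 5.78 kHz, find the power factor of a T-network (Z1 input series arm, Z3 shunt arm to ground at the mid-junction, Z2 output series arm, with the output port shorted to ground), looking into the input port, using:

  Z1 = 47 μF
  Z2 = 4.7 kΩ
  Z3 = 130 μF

Step 1 — Angular frequency: ω = 2π·f = 2π·5780 = 3.632e+04 rad/s.
Step 2 — Component impedances:
  Z1: Z = 1/(jωC) = -j/(ω·C) = 0 - j0.5859 Ω
  Z2: Z = R = 4700 Ω
  Z3: Z = 1/(jωC) = -j/(ω·C) = 0 - j0.2118 Ω
Step 3 — With the output port shorted to ground, the output series arm Z2 runs from the junction to ground; the shunt arm Z3 also runs from the junction to ground. They appear in parallel: Z3 || Z2 = 9.546e-06 - j0.2118 Ω.
Step 4 — Series with input arm Z1: Z_in = Z1 + (Z3 || Z2) = 9.546e-06 - j0.7977 Ω = 0.7977∠-90.0° Ω.
Step 5 — Power factor: PF = cos(φ) = Re(Z)/|Z| = 9.546e-06/0.7977 = 1.197e-05.
Step 6 — Type: Im(Z) = -0.7977 ⇒ leading (phase φ = -90.0°).

PF = 1.197e-05 (leading, φ = -90.0°)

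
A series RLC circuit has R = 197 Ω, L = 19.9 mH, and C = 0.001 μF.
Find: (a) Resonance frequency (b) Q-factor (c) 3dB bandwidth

Step 1 — Resonance: ω₀ = 1/√(LC) = 1/√(0.0199·1e-09) = 2.242e+05 rad/s.
Step 2 — f₀ = ω₀/(2π) = 3.568e+04 Hz.
Step 3 — Series Q: Q = ω₀L/R = 2.242e+05·0.0199/197 = 22.64.
Step 4 — Bandwidth: Δω = ω₀/Q = 9899 rad/s; BW = Δω/(2π) = 1576 Hz.

(a) f₀ = 3.568e+04 Hz  (b) Q = 22.64  (c) BW = 1576 Hz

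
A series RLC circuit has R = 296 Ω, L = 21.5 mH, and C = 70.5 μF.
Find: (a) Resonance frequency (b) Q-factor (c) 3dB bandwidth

Step 1 — Resonance condition Im(Z)=0 gives ω₀ = 1/√(LC).
Step 2 — ω₀ = 1/√(0.0215·7.05e-05) = 812.2 rad/s.
Step 3 — f₀ = ω₀/(2π) = 129.3 Hz.
Step 4 — Series Q: Q = ω₀L/R = 812.2·0.0215/296 = 0.059.
Step 5 — 3dB bandwidth: Δω = ω₀/Q = 1.377e+04 rad/s; BW = Δω/(2π) = 2191 Hz.

(a) f₀ = 129.3 Hz  (b) Q = 0.059  (c) BW = 2191 Hz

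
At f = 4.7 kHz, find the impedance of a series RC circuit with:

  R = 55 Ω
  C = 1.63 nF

Step 1 — Angular frequency: ω = 2π·f = 2π·4700 = 2.953e+04 rad/s.
Step 2 — Component impedances:
  R: Z = R = 55 Ω
  C: Z = 1/(jωC) = -j/(ω·C) = 0 - j2.077e+04 Ω
Step 3 — Series combination: Z_total = R + C = 55 - j2.077e+04 Ω = 2.077e+04∠-89.8° Ω.

Z = 55 - j2.077e+04 Ω = 2.077e+04∠-89.8° Ω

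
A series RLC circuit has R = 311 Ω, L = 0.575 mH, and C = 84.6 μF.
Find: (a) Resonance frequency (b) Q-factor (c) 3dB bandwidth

Step 1 — Resonance condition Im(Z)=0 gives ω₀ = 1/√(LC).
Step 2 — ω₀ = 1/√(0.000575·8.46e-05) = 4534 rad/s.
Step 3 — f₀ = ω₀/(2π) = 721.6 Hz.
Step 4 — Series Q: Q = ω₀L/R = 4534·0.000575/311 = 0.008383.
Step 5 — 3dB bandwidth: Δω = ω₀/Q = 5.409e+05 rad/s; BW = Δω/(2π) = 8.608e+04 Hz.

(a) f₀ = 721.6 Hz  (b) Q = 0.008383  (c) BW = 8.608e+04 Hz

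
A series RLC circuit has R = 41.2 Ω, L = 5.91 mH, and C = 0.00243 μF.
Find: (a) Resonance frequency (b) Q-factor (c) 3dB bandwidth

Step 1 — Resonance condition Im(Z)=0 gives ω₀ = 1/√(LC).
Step 2 — ω₀ = 1/√(0.00591·2.43e-09) = 2.639e+05 rad/s.
Step 3 — f₀ = ω₀/(2π) = 4.2e+04 Hz.
Step 4 — Series Q: Q = ω₀L/R = 2.639e+05·0.00591/41.2 = 37.85.
Step 5 — 3dB bandwidth: Δω = ω₀/Q = 6971 rad/s; BW = Δω/(2π) = 1110 Hz.

(a) f₀ = 4.2e+04 Hz  (b) Q = 37.85  (c) BW = 1110 Hz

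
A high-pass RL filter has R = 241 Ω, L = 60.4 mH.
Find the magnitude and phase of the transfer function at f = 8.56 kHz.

Step 1 — Angular frequency: ω = 2π·8560 = 5.378e+04 rad/s.
Step 2 — Transfer function: H(jω) = jωL/(R + jωL).
Step 3 — Numerator jωL = j·3249; denominator R + jωL = 241 + j3249.
Step 4 — H = 0.9945 + j0.07378.
Step 5 — Magnitude: |H| = 0.9973 (-0.0 dB); phase: φ = 4.2°.

|H| = 0.9973 (-0.0 dB), φ = 4.2°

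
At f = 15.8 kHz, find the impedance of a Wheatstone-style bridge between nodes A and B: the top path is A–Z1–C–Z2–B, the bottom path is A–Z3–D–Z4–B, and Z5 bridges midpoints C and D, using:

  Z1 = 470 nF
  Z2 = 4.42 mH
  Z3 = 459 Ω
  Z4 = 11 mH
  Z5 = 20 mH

Step 1 — Angular frequency: ω = 2π·f = 2π·1.58e+04 = 9.927e+04 rad/s.
Step 2 — Component impedances:
  Z1: Z = 1/(jωC) = -j/(ω·C) = 0 - j21.43 Ω
  Z2: Z = jωL = j·9.927e+04·0.00442 = 0 + j438.8 Ω
  Z3: Z = R = 459 Ω
  Z4: Z = jωL = j·9.927e+04·0.011 = 0 + j1092 Ω
  Z5: Z = jωL = j·9.927e+04·0.02 = 0 + j1985 Ω
Step 3 — Bridge requires nodal analysis (the Z5 bridge couples midpoints C and D, so the two paths cannot be reduced to a simple series/parallel combination). Setting node B to ground and injecting 1 A at node A, the 3-node admittance system at A, C, D solves to V_A = Z_AB = 25.52 + j315.7 Ω = 316.8∠85.4° Ω.

Z = 25.52 + j315.7 Ω = 316.8∠85.4° Ω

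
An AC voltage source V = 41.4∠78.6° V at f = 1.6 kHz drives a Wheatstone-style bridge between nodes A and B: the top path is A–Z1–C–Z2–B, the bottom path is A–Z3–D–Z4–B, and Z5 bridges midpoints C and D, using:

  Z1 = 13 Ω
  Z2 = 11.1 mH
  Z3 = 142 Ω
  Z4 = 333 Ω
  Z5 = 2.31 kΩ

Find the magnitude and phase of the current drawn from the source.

Step 1 — Angular frequency: ω = 2π·f = 2π·1600 = 1.005e+04 rad/s.
Step 2 — Component impedances:
  Z1: Z = R = 13 Ω
  Z2: Z = jωL = j·1.005e+04·0.0111 = 0 + j111.6 Ω
  Z3: Z = R = 142 Ω
  Z4: Z = R = 333 Ω
  Z5: Z = R = 2310 Ω
Step 3 — Bridge requires nodal analysis (the Z5 bridge couples midpoints C and D, so the two paths cannot be reduced to a simple series/parallel combination). Setting node B to ground and injecting 1 A at node A, the 3-node admittance system at A, C, D solves to V_A = Z_AB = 36.07 + j100.5 Ω = 106.8∠70.3° Ω.
Step 4 — Source phasor: V = 41.4∠78.6° V = 8.183 + j40.58 V.
Step 5 — Ohm's law: I = V / Z_total = (8.183 + j40.58) / (36.07 + j100.5) = 0.3836 + j0.05626 A.
Step 6 — Convert to polar: |I| = 0.3877 A, ∠I = 8.3°.

I = 0.3877∠8.3° A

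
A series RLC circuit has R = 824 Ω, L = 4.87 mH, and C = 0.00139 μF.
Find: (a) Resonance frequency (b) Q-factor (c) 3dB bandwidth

Step 1 — Resonance condition Im(Z)=0 gives ω₀ = 1/√(LC).
Step 2 — ω₀ = 1/√(0.00487·1.39e-09) = 3.844e+05 rad/s.
Step 3 — f₀ = ω₀/(2π) = 6.117e+04 Hz.
Step 4 — Series Q: Q = ω₀L/R = 3.844e+05·0.00487/824 = 2.272.
Step 5 — 3dB bandwidth: Δω = ω₀/Q = 1.692e+05 rad/s; BW = Δω/(2π) = 2.693e+04 Hz.

(a) f₀ = 6.117e+04 Hz  (b) Q = 2.272  (c) BW = 2.693e+04 Hz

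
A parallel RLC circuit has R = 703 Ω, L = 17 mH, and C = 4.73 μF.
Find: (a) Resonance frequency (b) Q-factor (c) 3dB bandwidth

Step 1 — Resonance: ω₀ = 1/√(LC) = 1/√(0.017·4.73e-06) = 3527 rad/s.
Step 2 — f₀ = ω₀/(2π) = 561.3 Hz.
Step 3 — Parallel Q: Q = R/(ω₀L) = 703/(3527·0.017) = 11.73.
Step 4 — Bandwidth: Δω = ω₀/Q = 300.7 rad/s; BW = Δω/(2π) = 47.86 Hz.

(a) f₀ = 561.3 Hz  (b) Q = 11.73  (c) BW = 47.86 Hz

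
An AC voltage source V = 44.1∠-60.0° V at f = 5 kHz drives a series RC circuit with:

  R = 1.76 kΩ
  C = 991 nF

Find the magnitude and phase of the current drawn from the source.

Step 1 — Angular frequency: ω = 2π·f = 2π·5000 = 3.142e+04 rad/s.
Step 2 — Component impedances:
  R: Z = R = 1760 Ω
  C: Z = 1/(jωC) = -j/(ω·C) = 0 - j32.12 Ω
Step 3 — Series combination: Z_total = R + C = 1760 - j32.12 Ω = 1760∠-1.0° Ω.
Step 4 — Source phasor: V = 44.1∠-60.0° V = 22.05 - j38.19 V.
Step 5 — Ohm's law: I = V / Z_total = (22.05 - j38.19) / (1760 - j32.12) = 0.01292 - j0.02146 A.
Step 6 — Convert to polar: |I| = 0.02505 A, ∠I = -59.0°.

I = 0.02505∠-59.0° A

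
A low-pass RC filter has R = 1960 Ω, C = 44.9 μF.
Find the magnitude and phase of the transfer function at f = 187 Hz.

Step 1 — Angular frequency: ω = 2π·187 = 1175 rad/s.
Step 2 — Transfer function: H(jω) = 1/(1 + jωRC).
Step 3 — Denominator: 1 + jωRC = 1 + j·1175·1960·4.49e-05 = 1 + j103.4.
Step 4 — H = 9.352e-05 - j0.00967.
Step 5 — Magnitude: |H| = 0.009671 (-40.3 dB); phase: φ = -89.4°.

|H| = 0.009671 (-40.3 dB), φ = -89.4°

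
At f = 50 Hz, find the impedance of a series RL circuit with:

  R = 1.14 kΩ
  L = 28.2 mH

Step 1 — Angular frequency: ω = 2π·f = 2π·50 = 314.2 rad/s.
Step 2 — Component impedances:
  R: Z = R = 1140 Ω
  L: Z = jωL = j·314.2·0.0282 = 0 + j8.859 Ω
Step 3 — Series combination: Z_total = R + L = 1140 + j8.859 Ω = 1140∠0.4° Ω.

Z = 1140 + j8.859 Ω = 1140∠0.4° Ω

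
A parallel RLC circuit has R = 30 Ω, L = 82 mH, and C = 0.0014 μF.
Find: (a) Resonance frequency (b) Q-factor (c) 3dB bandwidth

Step 1 — Resonance: ω₀ = 1/√(LC) = 1/√(0.082·1.4e-09) = 9.333e+04 rad/s.
Step 2 — f₀ = ω₀/(2π) = 1.485e+04 Hz.
Step 3 — Parallel Q: Q = R/(ω₀L) = 30/(9.333e+04·0.082) = 0.00392.
Step 4 — Bandwidth: Δω = ω₀/Q = 2.381e+07 rad/s; BW = Δω/(2π) = 3.789e+06 Hz.

(a) f₀ = 1.485e+04 Hz  (b) Q = 0.00392  (c) BW = 3.789e+06 Hz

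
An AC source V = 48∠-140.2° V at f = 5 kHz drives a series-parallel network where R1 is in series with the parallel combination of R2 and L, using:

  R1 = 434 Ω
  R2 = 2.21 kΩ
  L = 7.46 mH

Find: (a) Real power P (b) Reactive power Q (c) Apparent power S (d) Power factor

Step 1 — Angular frequency: ω = 2π·f = 2π·5000 = 3.142e+04 rad/s.
Step 2 — Component impedances:
  R1: Z = R = 434 Ω
  R2: Z = R = 2210 Ω
  L: Z = jωL = j·3.142e+04·0.00746 = 0 + j234.4 Ω
Step 3 — Parallel branch: R2 || L = 1/(1/R2 + 1/L) = 24.58 + j231.8 Ω.
Step 4 — Series with R1: Z_total = R1 + (R2 || L) = 458.6 + j231.8 Ω = 513.8∠26.8° Ω.
Step 5 — Source phasor: V = 48∠-140.2° V = -36.88 - j30.73 V.
Step 6 — Current: I = V / Z = -0.09103 - j0.021 A = 0.09342∠-167.0° A.
Step 7 — Complex power: S = V·I* = 4.002 + j2.023 VA.
Step 8 — Real power: P = Re(S) = 4.002 W.
Step 9 — Reactive power: Q = Im(S) = 2.023 VAR.
Step 10 — Apparent power: |S| = 4.484 VA.
Step 11 — Power factor: PF = P/|S| = 0.8925 (lagging).

(a) P = 4.002 W  (b) Q = 2.023 VAR  (c) S = 4.484 VA  (d) PF = 0.8925 (lagging)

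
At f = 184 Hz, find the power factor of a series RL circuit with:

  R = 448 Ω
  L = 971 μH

Step 1 — Angular frequency: ω = 2π·f = 2π·184 = 1156 rad/s.
Step 2 — Component impedances:
  R: Z = R = 448 Ω
  L: Z = jωL = j·1156·0.000971 = 0 + j1.123 Ω
Step 3 — Series combination: Z_total = R + L = 448 + j1.123 Ω = 448∠0.1° Ω.
Step 4 — Power factor: PF = cos(φ) = Re(Z)/|Z| = 448/448 = 1.
Step 5 — Type: Im(Z) = 1.123 ⇒ lagging (phase φ = 0.1°).

PF = 1 (lagging, φ = 0.1°)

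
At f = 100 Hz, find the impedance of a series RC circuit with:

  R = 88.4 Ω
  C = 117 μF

Step 1 — Angular frequency: ω = 2π·f = 2π·100 = 628.3 rad/s.
Step 2 — Component impedances:
  R: Z = R = 88.4 Ω
  C: Z = 1/(jωC) = -j/(ω·C) = 0 - j13.6 Ω
Step 3 — Series combination: Z_total = R + C = 88.4 - j13.6 Ω = 89.44∠-8.7° Ω.

Z = 88.4 - j13.6 Ω = 89.44∠-8.7° Ω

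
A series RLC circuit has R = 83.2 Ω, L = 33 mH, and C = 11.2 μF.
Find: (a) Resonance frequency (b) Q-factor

Step 1 — Resonance condition Im(Z)=0 gives ω₀ = 1/√(LC).
Step 2 — ω₀ = 1/√(0.033·1.12e-05) = 1645 rad/s.
Step 3 — f₀ = ω₀/(2π) = 261.8 Hz.
Step 4 — Series Q: Q = ω₀L/R = 1645·0.033/83.2 = 0.6524.

(a) f₀ = 261.8 Hz  (b) Q = 0.6524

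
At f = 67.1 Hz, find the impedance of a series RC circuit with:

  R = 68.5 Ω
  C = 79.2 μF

Step 1 — Angular frequency: ω = 2π·f = 2π·67.1 = 421.6 rad/s.
Step 2 — Component impedances:
  R: Z = R = 68.5 Ω
  C: Z = 1/(jωC) = -j/(ω·C) = 0 - j29.95 Ω
Step 3 — Series combination: Z_total = R + C = 68.5 - j29.95 Ω = 74.76∠-23.6° Ω.

Z = 68.5 - j29.95 Ω = 74.76∠-23.6° Ω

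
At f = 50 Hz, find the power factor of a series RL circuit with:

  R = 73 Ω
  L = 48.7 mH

Step 1 — Angular frequency: ω = 2π·f = 2π·50 = 314.2 rad/s.
Step 2 — Component impedances:
  R: Z = R = 73 Ω
  L: Z = jωL = j·314.2·0.0487 = 0 + j15.3 Ω
Step 3 — Series combination: Z_total = R + L = 73 + j15.3 Ω = 74.59∠11.8° Ω.
Step 4 — Power factor: PF = cos(φ) = Re(Z)/|Z| = 73/74.59 = 0.9787.
Step 5 — Type: Im(Z) = 15.3 ⇒ lagging (phase φ = 11.8°).

PF = 0.9787 (lagging, φ = 11.8°)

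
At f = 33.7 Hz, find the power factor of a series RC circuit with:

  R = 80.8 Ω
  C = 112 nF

Step 1 — Angular frequency: ω = 2π·f = 2π·33.7 = 211.7 rad/s.
Step 2 — Component impedances:
  R: Z = R = 80.8 Ω
  C: Z = 1/(jωC) = -j/(ω·C) = 0 - j4.217e+04 Ω
Step 3 — Series combination: Z_total = R + C = 80.8 - j4.217e+04 Ω = 4.217e+04∠-89.9° Ω.
Step 4 — Power factor: PF = cos(φ) = Re(Z)/|Z| = 80.8/4.217e+04 = 0.001916.
Step 5 — Type: Im(Z) = -4.217e+04 ⇒ leading (phase φ = -89.9°).

PF = 0.001916 (leading, φ = -89.9°)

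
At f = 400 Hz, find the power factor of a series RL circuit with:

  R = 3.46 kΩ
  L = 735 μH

Step 1 — Angular frequency: ω = 2π·f = 2π·400 = 2513 rad/s.
Step 2 — Component impedances:
  R: Z = R = 3460 Ω
  L: Z = jωL = j·2513·0.000735 = 0 + j1.847 Ω
Step 3 — Series combination: Z_total = R + L = 3460 + j1.847 Ω = 3460∠0.0° Ω.
Step 4 — Power factor: PF = cos(φ) = Re(Z)/|Z| = 3460/3460 = 1.
Step 5 — Type: Im(Z) = 1.847 ⇒ lagging (phase φ = 0.0°).

PF = 1 (lagging, φ = 0.0°)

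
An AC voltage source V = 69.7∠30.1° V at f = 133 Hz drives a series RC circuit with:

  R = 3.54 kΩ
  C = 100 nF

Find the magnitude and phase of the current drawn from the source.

Step 1 — Angular frequency: ω = 2π·f = 2π·133 = 835.7 rad/s.
Step 2 — Component impedances:
  R: Z = R = 3540 Ω
  C: Z = 1/(jωC) = -j/(ω·C) = 0 - j1.197e+04 Ω
Step 3 — Series combination: Z_total = R + C = 3540 - j1.197e+04 Ω = 1.248e+04∠-73.5° Ω.
Step 4 — Source phasor: V = 69.7∠30.1° V = 60.3 + j34.96 V.
Step 5 — Ohm's law: I = V / Z_total = (60.3 + j34.96) / (3540 - j1.197e+04) = -0.001315 + j0.005428 A.
Step 6 — Convert to polar: |I| = 0.005585 A, ∠I = 103.6°.

I = 0.005585∠103.6° A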